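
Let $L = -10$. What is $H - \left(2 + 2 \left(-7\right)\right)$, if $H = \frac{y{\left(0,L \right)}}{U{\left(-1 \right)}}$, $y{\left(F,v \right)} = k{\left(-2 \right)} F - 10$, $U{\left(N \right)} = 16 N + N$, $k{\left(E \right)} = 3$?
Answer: $\frac{214}{17} \approx 12.588$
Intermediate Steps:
$U{\left(N \right)} = 17 N$
$y{\left(F,v \right)} = -10 + 3 F$ ($y{\left(F,v \right)} = 3 F - 10 = -10 + 3 F$)
$H = \frac{10}{17}$ ($H = \frac{-10 + 3 \cdot 0}{17 \left(-1\right)} = \frac{-10 + 0}{-17} = \left(-10\right) \left(- \frac{1}{17}\right) = \frac{10}{17} \approx 0.58823$)
$H - \left(2 + 2 \left(-7\right)\right) = \frac{10}{17} - \left(2 + 2 \left(-7\right)\right) = \frac{10}{17} - \left(2 - 14\right) = \frac{10}{17} - -12 = \frac{10}{17} + 12 = \frac{214}{17}$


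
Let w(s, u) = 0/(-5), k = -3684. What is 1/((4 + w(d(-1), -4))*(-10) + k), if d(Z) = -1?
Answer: -1/3724 ≈ -0.00026853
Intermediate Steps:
w(s, u) = 0 (w(s, u) = 0*(-⅕) = 0)
1/((4 + w(d(-1), -4))*(-10) + k) = 1/((4 + 0)*(-10) - 3684) = 1/(4*(-10) - 3684) = 1/(-40 - 3684) = 1/(-3724) = -1/3724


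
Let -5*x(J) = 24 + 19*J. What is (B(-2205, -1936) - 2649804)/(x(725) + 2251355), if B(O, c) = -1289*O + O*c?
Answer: 22306605/11242976 ≈ 1.9840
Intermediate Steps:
x(J) = -24/5 - 19*J/5 (x(J) = -(24 + 19*J)/5 = -24/5 - 19*J/5)
(B(-2205, -1936) - 2649804)/(x(725) + 2251355) = (-2205*(-1289 - 1936) - 2649804)/((-24/5 - 19/5*725) + 2251355) = (-2205*(-3225) - 2649804)/((-24/5 - 2755) + 2251355) = (7111125 - 2649804)/(-13799/5 + 2251355) = 4461321/(11242976/5) = 4461321*(5/11242976) = 22306605/11242976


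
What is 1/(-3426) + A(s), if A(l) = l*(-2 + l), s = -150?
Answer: 78112799/3426 ≈ 22800.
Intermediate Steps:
1/(-3426) + A(s) = 1/(-3426) - 150*(-2 - 150) = -1/3426 - 150*(-152) = -1/3426 + 22800 = 78112799/3426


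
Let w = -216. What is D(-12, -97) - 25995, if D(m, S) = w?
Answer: -26211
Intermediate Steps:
D(m, S) = -216
D(-12, -97) - 25995 = -216 - 25995 = -26211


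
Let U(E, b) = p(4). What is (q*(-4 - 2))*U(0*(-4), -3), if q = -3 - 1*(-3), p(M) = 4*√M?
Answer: 0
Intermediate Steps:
U(E, b) = 8 (U(E, b) = 4*√4 = 4*2 = 8)
q = 0 (q = -3 + 3 = 0)
(q*(-4 - 2))*U(0*(-4), -3) = (0*(-4 - 2))*8 = (0*(-6))*8 = 0*8 = 0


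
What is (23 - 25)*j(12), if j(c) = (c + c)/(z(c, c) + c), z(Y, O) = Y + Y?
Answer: -4/3 ≈ -1.3333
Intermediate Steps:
z(Y, O) = 2*Y
j(c) = ⅔ (j(c) = (c + c)/(2*c + c) = (2*c)/((3*c)) = (2*c)*(1/(3*c)) = ⅔)
(23 - 25)*j(12) = (23 - 25)*(⅔) = -2*⅔ = -4/3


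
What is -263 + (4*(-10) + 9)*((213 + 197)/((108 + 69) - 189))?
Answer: 4777/6 ≈ 796.17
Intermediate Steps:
-263 + (4*(-10) + 9)*((213 + 197)/((108 + 69) - 189)) = -263 + (-40 + 9)*(410/(177 - 189)) = -263 - 12710/(-12) = -263 - 12710*(-1)/12 = -263 - 31*(-205/6) = -263 + 6355/6 = 4777/6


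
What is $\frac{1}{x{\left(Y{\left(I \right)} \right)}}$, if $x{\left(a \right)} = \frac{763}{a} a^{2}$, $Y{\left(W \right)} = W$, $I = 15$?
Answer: $\frac{1}{11445} \approx 8.7374 \cdot 10^{-5}$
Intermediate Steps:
$x{\left(a \right)} = 763 a$
$\frac{1}{x{\left(Y{\left(I \right)} \right)}} = \frac{1}{763 \cdot 15} = \frac{1}{11445}$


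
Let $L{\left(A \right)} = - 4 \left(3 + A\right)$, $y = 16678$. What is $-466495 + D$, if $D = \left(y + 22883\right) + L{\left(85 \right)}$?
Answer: $-427286$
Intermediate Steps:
$L{\left(A \right)} = -12 - 4 A$
$D = 39209$ ($D = \left(16678 + 22883\right) - 352 = 39561 - 352 = 39209$)
$-466495 + D = -466495 + 39209 = -427286$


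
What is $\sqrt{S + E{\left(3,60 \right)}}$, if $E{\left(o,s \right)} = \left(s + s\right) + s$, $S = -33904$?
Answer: $2 i \sqrt{8431} \approx 183.64 i$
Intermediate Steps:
$E{\left(o,s \right)} = 3 s$ ($E{\left(o,s \right)} = 2 s + s = 3 s$)
$\sqrt{S + E{\left(3,60 \right)}} = \sqrt{-33904 + 3 \cdot 60} = \sqrt{-33904 + 180} = \sqrt{-33724} = 2 i \sqrt{8431}$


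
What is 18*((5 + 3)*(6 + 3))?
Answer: 1296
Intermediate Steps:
18*((5 + 3)*(6 + 3)) = 18*(8*9) = 18*72 = 1296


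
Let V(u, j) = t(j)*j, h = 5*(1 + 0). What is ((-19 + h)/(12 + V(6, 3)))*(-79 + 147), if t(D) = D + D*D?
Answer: -119/6 ≈ -19.833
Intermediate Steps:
t(D) = D + D**2
h = 5 (h = 5*1 = 5)
V(u, j) = j**2*(1 + j) (V(u, j) = (j*(1 + j))*j = j**2*(1 + j))
((-19 + h)/(12 + V(6, 3)))*(-79 + 147) = ((-19 + 5)/(12 + 3**2*(1 + 3)))*(-79 + 147) = -14/(12 + 9*4)*68 = -14/(12 + 36)*68 = -14/48*68 = -14*1/48*68 = -7/24*68 = -119/6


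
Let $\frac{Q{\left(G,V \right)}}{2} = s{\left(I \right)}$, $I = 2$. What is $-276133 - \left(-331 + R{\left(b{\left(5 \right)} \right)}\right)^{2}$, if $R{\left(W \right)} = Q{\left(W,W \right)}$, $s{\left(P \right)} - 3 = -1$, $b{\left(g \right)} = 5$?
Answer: $-383062$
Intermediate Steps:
$s{\left(P \right)} = 2$ ($s{\left(P \right)} = 3 - 1 = 2$)
$Q{\left(G,V \right)} = 4$ ($Q{\left(G,V \right)} = 2 \cdot 2 = 4$)
$R{\left(W \right)} = 4$
$-276133 - \left(-331 + R{\left(b{\left(5 \right)} \right)}\right)^{2} = -276133 - \left(-331 + 4\right)^{2} = -276133 - \left(-327\right)^{2} = -276133 - 106929 = -383062$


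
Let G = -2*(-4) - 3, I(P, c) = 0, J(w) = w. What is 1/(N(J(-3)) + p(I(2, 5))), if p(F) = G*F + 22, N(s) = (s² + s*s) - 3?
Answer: 1/37 ≈ 0.027027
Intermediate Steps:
G = 5 (G = 8 - 3 = 5)
N(s) = -3 + 2*s² (N(s) = (s² + s²) - 3 = 2*s² - 3 = -3 + 2*s²)
p(F) = 22 + 5*F (p(F) = 5*F + 22 = 22 + 5*F)
1/(N(J(-3)) + p(I(2, 5))) = 1/((-3 + 2*(-3)²) + (22 + 5*0)) = 1/((-3 + 2*9) + (22 + 0)) = 1/((-3 + 18) + 22) = 1/(15 + 22) = 1/37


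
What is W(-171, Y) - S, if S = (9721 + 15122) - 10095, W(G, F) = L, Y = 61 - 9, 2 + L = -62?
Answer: -14812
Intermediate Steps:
L = -64 (L = -2 - 62 = -64)
Y = 52
W(G, F) = -64
S = 14748 (S = 24843 - 10095 = 14748)
W(-171, Y) - S = -64 - 1*14748 = -64 - 14748 = -14812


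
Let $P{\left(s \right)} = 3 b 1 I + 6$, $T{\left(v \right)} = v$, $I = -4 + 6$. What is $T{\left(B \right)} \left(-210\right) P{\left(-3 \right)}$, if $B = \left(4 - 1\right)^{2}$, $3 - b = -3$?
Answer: $-79380$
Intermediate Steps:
$b = 6$ ($b = 3 - -3 = 3 + 3 = 6$)
$I = 2$
$B = 9$ ($B = 3^{2} = 9$)
$P{\left(s \right)} = 42$ ($P{\left(s \right)} = 3 \cdot 6 \cdot 1 \cdot 2 + 6 = 3 \cdot 6 \cdot 2 + 6 = 18 \cdot 2 + 6 = 36 + 6 = 42$)
$T{\left(B \right)} \left(-210\right) P{\left(-3 \right)} = 9 \left(-210\right) 42 = \left(-1890\right) 42 = -79380$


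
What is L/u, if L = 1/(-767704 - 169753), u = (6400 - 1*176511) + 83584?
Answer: 1/81115341839 ≈ 1.2328e-11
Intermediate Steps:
u = -86527 (u = (6400 - 176511) + 83584 = -170111 + 83584 = -86527)
L = -1/937457 (L = 1/(-937457) = -1/937457 ≈ -1.0667e-6)
L/u = -1/937457/(-86527) = -1/937457*(-1/86527) = 1/81115341839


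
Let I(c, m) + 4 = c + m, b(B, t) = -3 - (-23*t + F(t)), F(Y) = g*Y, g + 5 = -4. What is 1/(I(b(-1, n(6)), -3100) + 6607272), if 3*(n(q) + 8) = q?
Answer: 1/6603973 ≈ 1.5142e-7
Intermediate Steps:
g = -9 (g = -5 - 4 = -9)
n(q) = -8 + q/3
F(Y) = -9*Y
b(B, t) = -3 + 32*t (b(B, t) = -3 - (-23*t - 9*t) = -3 - (-32)*t = -3 + 32*t)
I(c, m) = -4 + c + m (I(c, m) = -4 + (c + m) = -4 + c + m)
1/(I(b(-1, n(6)), -3100) + 6607272) = 1/((-4 + (-3 + 32*(-8 + (1/3)*6)) - 3100) + 6607272) = 1/((-4 + (-3 + 32*(-8 + 2)) - 3100) + 6607272) = 1/((-4 + (-3 + 32*(-6)) - 3100) + 6607272) = 1/((-4 + (-3 - 192) - 3100) + 6607272) = 1/((-4 - 195 - 3100) + 6607272) = 1/(-3299 + 6607272) = 1/6603973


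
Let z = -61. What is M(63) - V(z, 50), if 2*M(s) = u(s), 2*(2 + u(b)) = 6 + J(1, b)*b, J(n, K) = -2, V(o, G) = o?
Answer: 30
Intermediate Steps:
u(b) = 1 - b (u(b) = -2 + (6 - 2*b)/2 = -2 + (3 - b) = 1 - b)
M(s) = ½ - s/2 (M(s) = (1 - s)/2 = ½ - s/2)
M(63) - V(z, 50) = (½ - ½*63) - 1*(-61) = (½ - 63/2) + 61 = -31 + 61 = 30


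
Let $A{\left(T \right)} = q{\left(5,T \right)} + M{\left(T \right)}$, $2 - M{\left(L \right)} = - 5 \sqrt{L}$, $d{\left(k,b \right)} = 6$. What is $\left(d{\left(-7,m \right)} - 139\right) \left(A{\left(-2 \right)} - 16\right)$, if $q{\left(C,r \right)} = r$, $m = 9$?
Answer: $2128 - 665 i \sqrt{2} \approx 2128.0 - 940.45 i$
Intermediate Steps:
$M{\left(L \right)} = 2 + 5 \sqrt{L}$ ($M{\left(L \right)} = 2 - - 5 \sqrt{L} = 2 + 5 \sqrt{L}$)
$A{\left(T \right)} = 2 + T + 5 \sqrt{T}$ ($A{\left(T \right)} = T + \left(2 + 5 \sqrt{T}\right) = 2 + T + 5 \sqrt{T}$)
$\left(d{\left(-7,m \right)} - 139\right) \left(A{\left(-2 \right)} - 16\right) = \left(6 - 139\right) \left(\left(2 - 2 + 5 \sqrt{-2}\right) - 16\right) = - 133 \left(\left(2 - 2 + 5 i \sqrt{2}\right) - 16\right) = - 133 \left(5 i \sqrt{2} - 16\right) = - 133 \left(-16 + 5 i \sqrt{2}\right) = 2128 - 665 i \sqrt{2}$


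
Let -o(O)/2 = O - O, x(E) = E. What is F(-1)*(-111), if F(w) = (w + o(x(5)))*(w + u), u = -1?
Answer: -222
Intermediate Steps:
o(O) = 0 (o(O) = -2*(O - O) = -2*0 = 0)
F(w) = w*(-1 + w) (F(w) = (w + 0)*(w - 1) = w*(-1 + w))
F(-1)*(-111) = -(-1 - 1)*(-111) = -1*(-2)*(-111) = 2*(-111) = -222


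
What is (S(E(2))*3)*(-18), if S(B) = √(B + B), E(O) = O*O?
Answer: -108*√2 ≈ -152.74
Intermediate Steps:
E(O) = O²
S(B) = √2*√B (S(B) = √(2*B) = √2*√B)
(S(E(2))*3)*(-18) = ((√2*√(2²))*3)*(-18) = ((√2*√4)*3)*(-18) = ((√2*2)*3)*(-18) = ((2*√2)*3)*(-18) = (6*√2)*(-18) = -108*√2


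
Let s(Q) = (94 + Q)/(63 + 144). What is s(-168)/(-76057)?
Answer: 74/15743799 ≈ 4.7003e-6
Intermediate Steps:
s(Q) = 94/207 + Q/207 (s(Q) = (94 + Q)/207 = (94 + Q)*(1/207) = 94/207 + Q/207)
s(-168)/(-76057) = (94/207 + (1/207)*(-168))/(-76057) = (94/207 - 56/69)*(-1/76057) = -74/207*(-1/76057) = 74/15743799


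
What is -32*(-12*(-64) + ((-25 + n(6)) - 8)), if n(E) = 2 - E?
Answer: -23392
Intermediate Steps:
-32*(-12*(-64) + ((-25 + n(6)) - 8)) = -32*(-12*(-64) + ((-25 + (2 - 1*6)) - 8)) = -32*(768 + ((-25 + (2 - 6)) - 8)) = -32*(768 + ((-25 - 4) - 8)) = -32*(768 + (-29 - 8)) = -32*(768 - 37) = -32*731 = -23392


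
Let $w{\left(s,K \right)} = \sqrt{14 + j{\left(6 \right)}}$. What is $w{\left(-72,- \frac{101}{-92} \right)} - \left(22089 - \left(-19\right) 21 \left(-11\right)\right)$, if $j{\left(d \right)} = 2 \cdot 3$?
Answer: $-17700 + 2 \sqrt{5} \approx -17696.0$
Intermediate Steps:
$j{\left(d \right)} = 6$
$w{\left(s,K \right)} = 2 \sqrt{5}$ ($w{\left(s,K \right)} = \sqrt{14 + 6} = \sqrt{20} = 2 \sqrt{5}$)
$w{\left(-72,- \frac{101}{-92} \right)} - \left(22089 - \left(-19\right) 21 \left(-11\right)\right) = 2 \sqrt{5} - \left(22089 - \left(-19\right) 21 \left(-11\right)\right) = 2 \sqrt{5} - \left(22089 - \left(-399\right) \left(-11\right)\right) = 2 \sqrt{5} - \left(22089 - 4389\right) = 2 \sqrt{5} - 17700 = -17700 + 2 \sqrt{5}$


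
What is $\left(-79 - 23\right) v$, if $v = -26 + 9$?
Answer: $1734$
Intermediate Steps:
$v = -17$
$\left(-79 - 23\right) v = \left(-79 - 23\right) \left(-17\right) = \left(-102\right) \left(-17\right) = 1734$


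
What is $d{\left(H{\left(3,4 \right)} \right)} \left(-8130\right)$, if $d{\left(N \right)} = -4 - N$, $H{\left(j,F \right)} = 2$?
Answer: $48780$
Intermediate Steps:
$d{\left(H{\left(3,4 \right)} \right)} \left(-8130\right) = \left(-4 - 2\right) \left(-8130\right) = \left(-6\right) \left(-8130\right) = 48780$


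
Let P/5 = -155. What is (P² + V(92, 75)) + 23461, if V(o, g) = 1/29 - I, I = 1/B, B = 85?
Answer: 1538372046/2465 ≈ 6.2409e+5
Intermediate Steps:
P = -775 (P = 5*(-155) = -775)
I = 1/85 ≈ 0.011765
V(o, g) = 56/2465 (V(o, g) = 1/29 - 1*1/85 = 1/29 - 1/85 = 56/2465)
(P² + V(92, 75)) + 23461 = ((-775)² + 56/2465) + 23461 = (600625 + 56/2465) + 23461 = 1480540681/2465 + 23461 = 1538372046/2465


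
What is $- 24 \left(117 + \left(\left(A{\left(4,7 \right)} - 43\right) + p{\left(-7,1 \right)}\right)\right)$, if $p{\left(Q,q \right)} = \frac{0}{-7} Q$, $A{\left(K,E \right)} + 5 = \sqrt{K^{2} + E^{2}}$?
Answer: $-1656 - 24 \sqrt{65} \approx -1849.5$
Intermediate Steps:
$A{\left(K,E \right)} = -5 + \sqrt{E^{2} + K^{2}}$ ($A{\left(K,E \right)} = -5 + \sqrt{K^{2} + E^{2}} = -5 + \sqrt{E^{2} + K^{2}}$)
$p{\left(Q,q \right)} = 0$ ($p{\left(Q,q \right)} = 0 \left(- \frac{1}{7}\right) Q = 0 Q = 0$)
$- 24 \left(117 + \left(\left(A{\left(4,7 \right)} - 43\right) + p{\left(-7,1 \right)}\right)\right) = - 24 \left(117 + \left(\left(\left(-5 + \sqrt{7^{2} + 4^{2}}\right) - 43\right) + 0\right)\right) = - 24 \left(117 + \left(\left(\left(-5 + \sqrt{49 + 16}\right) - 43\right) + 0\right)\right) = - 24 \left(117 + \left(\left(\left(-5 + \sqrt{65}\right) - 43\right) + 0\right)\right) = - 24 \left(117 + \left(\left(-48 + \sqrt{65}\right) + 0\right)\right) = - 24 \left(117 - \left(48 - \sqrt{65}\right)\right) = - 24 \left(69 + \sqrt{65}\right) = -1656 - 24 \sqrt{65}$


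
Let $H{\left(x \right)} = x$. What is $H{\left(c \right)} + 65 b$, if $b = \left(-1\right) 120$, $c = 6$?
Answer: $-7794$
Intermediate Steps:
$b = -120$
$H{\left(c \right)} + 65 b = 6 + 65 \left(-120\right) = 6 - 7800 = -7794$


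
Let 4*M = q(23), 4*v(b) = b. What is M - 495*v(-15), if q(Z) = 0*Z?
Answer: 7425/4 ≈ 1856.3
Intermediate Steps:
v(b) = b/4
q(Z) = 0
M = 0 (M = (¼)*0 = 0)
M - 495*v(-15) = 0 - 495*(-15)/4 = 0 - 495*(-15/4) = 0 + 7425/4 = 7425/4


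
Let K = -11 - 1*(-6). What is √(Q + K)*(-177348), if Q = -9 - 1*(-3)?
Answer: -177348*I*√11 ≈ -5.882e+5*I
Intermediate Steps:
Q = -6 (Q = -9 + 3 = -6)
K = -5 (K = -11 + 6 = -5)
√(Q + K)*(-177348) = √(-6 - 5)*(-177348) = √(-11)*(-177348) = (I*√11)*(-177348) = -177348*I*√11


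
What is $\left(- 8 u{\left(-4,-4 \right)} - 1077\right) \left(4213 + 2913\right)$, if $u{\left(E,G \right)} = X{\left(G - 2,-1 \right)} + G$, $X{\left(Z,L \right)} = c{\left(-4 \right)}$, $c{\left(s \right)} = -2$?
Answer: $-7332654$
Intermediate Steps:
$X{\left(Z,L \right)} = -2$
$u{\left(E,G \right)} = -2 + G$
$\left(- 8 u{\left(-4,-4 \right)} - 1077\right) \left(4213 + 2913\right) = \left(- 8 \left(-2 - 4\right) - 1077\right) \left(4213 + 2913\right) = \left(\left(-8\right) \left(-6\right) - 1077\right) 7126 = \left(48 - 1077\right) 7126 = \left(-1029\right) 7126 = -7332654$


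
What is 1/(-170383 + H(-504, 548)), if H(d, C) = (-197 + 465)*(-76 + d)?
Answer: -1/325823 ≈ -3.0692e-6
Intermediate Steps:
H(d, C) = -20368 + 268*d (H(d, C) = 268*(-76 + d) = -20368 + 268*d)
1/(-170383 + H(-504, 548)) = 1/(-170383 + (-20368 + 268*(-504))) = 1/(-170383 + (-20368 - 135072)) = 1/(-170383 - 155440) = 1/(-325823) = -1/325823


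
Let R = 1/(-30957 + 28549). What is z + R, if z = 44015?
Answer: 105988119/2408 ≈ 44015.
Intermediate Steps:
R = -1/2408 (R = 1/(-2408) = -1/2408 ≈ -0.00041528)
z + R = 44015 - 1/2408 = 105988119/2408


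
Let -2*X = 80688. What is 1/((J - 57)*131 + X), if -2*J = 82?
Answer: -1/53182 ≈ -1.8803e-5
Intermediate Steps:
J = -41 (J = -1/2*82 = -41)
X = -40344 (X = -1/2*80688 = -40344)
1/((J - 57)*131 + X) = 1/((-41 - 57)*131 - 40344) = 1/(-98*131 - 40344) = 1/(-12838 - 40344) = 1/(-53182) = -1/53182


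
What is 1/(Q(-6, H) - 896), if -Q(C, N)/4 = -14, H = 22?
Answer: -1/840 ≈ -0.0011905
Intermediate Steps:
Q(C, N) = 56 (Q(C, N) = -4*(-14) = 56)
1/(Q(-6, H) - 896) = 1/(56 - 896) = 1/(-840) = -1/840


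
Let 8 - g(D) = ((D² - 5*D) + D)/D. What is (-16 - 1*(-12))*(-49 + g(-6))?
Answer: 124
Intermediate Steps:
g(D) = 8 - (D² - 4*D)/D (g(D) = 8 - ((D² - 5*D) + D)/D = 8 - (D² - 4*D)/D)
(-16 - 1*(-12))*(-49 + g(-6)) = (-16 - 1*(-12))*(-49 + (12 - 1*(-6))) = (-16 + 12)*(-49 + (12 + 6)) = -4*(-49 + 18) = -4*(-31) = 124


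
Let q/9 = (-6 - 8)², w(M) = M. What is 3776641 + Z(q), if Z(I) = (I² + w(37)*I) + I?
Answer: 6955369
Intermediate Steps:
q = 1764 (q = 9*(-6 - 8)² = 9*(-14)² = 9*196 = 1764)
Z(I) = I² + 38*I (Z(I) = (I² + 37*I) + I = I² + 38*I)
3776641 + Z(q) = 3776641 + 1764*(38 + 1764) = 3776641 + 1764*1802 = 3776641 + 3178728 = 6955369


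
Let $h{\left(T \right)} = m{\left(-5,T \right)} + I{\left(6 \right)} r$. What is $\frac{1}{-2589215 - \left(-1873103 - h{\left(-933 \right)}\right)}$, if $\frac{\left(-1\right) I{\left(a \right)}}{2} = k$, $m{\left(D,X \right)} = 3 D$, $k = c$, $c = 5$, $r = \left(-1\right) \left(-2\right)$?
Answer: $- \frac{1}{716147} \approx -1.3964 \cdot 10^{-6}$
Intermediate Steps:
$r = 2$
$k = 5$
$I{\left(a \right)} = -10$ ($I{\left(a \right)} = \left(-2\right) 5 = -10$)
$h{\left(T \right)} = -35$ ($h{\left(T \right)} = 3 \left(-5\right) - 20 = -15 - 20 = -35$)
$\frac{1}{-2589215 - \left(-1873103 - h{\left(-933 \right)}\right)} = \frac{1}{-2589215 + \left(\left(1969711 - 35\right) - 96608\right)} = \frac{1}{-2589215 + \left(1969676 - 96608\right)} = \frac{1}{-2589215 + 1873068} = \frac{1}{-716147} = - \frac{1}{716147}$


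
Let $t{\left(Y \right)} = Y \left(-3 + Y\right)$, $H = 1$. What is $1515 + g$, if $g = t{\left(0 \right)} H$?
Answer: $1515$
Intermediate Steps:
$g = 0$ ($g = 0 \left(-3 + 0\right) 1 = 0 \left(-3\right) 1 = 0 \cdot 1 = 0$)
$1515 + g = 1515 + 0 = 1515$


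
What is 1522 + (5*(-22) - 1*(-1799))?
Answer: 3211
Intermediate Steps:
1522 + (5*(-22) - 1*(-1799)) = 1522 + (-110 + 1799) = 1522 + 1689 = 3211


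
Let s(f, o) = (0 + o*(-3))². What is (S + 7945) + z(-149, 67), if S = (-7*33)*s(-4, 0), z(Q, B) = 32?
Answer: 7977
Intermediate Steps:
s(f, o) = 9*o² (s(f, o) = (0 - 3*o)² = (-3*o)² = 9*o²)
S = 0 (S = (-7*33)*(9*0²) = -2079*0 = -231*0 = 0)
(S + 7945) + z(-149, 67) = (0 + 7945) + 32 = 7945 + 32 = 7977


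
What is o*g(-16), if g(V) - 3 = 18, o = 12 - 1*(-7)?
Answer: 399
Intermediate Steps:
o = 19 (o = 12 + 7 = 19)
g(V) = 21 (g(V) = 3 + 18 = 21)
o*g(-16) = 19*21 = 399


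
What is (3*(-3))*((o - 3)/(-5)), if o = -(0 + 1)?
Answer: -36/5 ≈ -7.2000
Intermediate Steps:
o = -1 (o = -1*1 = -1)
(3*(-3))*((o - 3)/(-5)) = (3*(-3))*((-1 - 3)/(-5)) = -(-36)*(-1)/5 = -9*⅘ = -36/5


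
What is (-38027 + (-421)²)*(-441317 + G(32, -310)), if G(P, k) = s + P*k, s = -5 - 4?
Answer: -62819760644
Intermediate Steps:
s = -9
G(P, k) = -9 + P*k
(-38027 + (-421)²)*(-441317 + G(32, -310)) = (-38027 + (-421)²)*(-441317 + (-9 + 32*(-310))) = (-38027 + 177241)*(-441317 + (-9 - 9920)) = 139214*(-441317 - 9929) = 139214*(-451246) = -62819760644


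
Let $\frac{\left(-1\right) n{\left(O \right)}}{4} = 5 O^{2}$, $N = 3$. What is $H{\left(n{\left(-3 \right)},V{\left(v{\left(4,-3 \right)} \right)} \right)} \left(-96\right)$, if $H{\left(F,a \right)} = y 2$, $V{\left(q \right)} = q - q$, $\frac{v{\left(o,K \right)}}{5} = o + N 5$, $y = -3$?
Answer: $576$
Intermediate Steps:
$v{\left(o,K \right)} = 75 + 5 o$ ($v{\left(o,K \right)} = 5 \left(o + 3 \cdot 5\right) = 5 \left(o + 15\right) = 5 \left(15 + o\right) = 75 + 5 o$)
$n{\left(O \right)} = - 20 O^{2}$ ($n{\left(O \right)} = - 4 \cdot 5 O^{2} = - 20 O^{2}$)
$V{\left(q \right)} = 0$
$H{\left(F,a \right)} = -6$ ($H{\left(F,a \right)} = \left(-3\right) 2 = -6$)
$H{\left(n{\left(-3 \right)},V{\left(v{\left(4,-3 \right)} \right)} \right)} \left(-96\right) = \left(-6\right) \left(-96\right) = 576$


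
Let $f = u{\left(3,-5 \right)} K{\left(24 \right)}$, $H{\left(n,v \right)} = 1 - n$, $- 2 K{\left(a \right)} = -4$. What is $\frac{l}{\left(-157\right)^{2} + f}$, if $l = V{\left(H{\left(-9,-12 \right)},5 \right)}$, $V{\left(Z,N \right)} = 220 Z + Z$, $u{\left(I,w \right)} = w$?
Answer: $\frac{2210}{24639} \approx 0.089695$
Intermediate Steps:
$K{\left(a \right)} = 2$ ($K{\left(a \right)} = \left(- \frac{1}{2}\right) \left(-4\right) = 2$)
$f = -10$ ($f = \left(-5\right) 2 = -10$)
$V{\left(Z,N \right)} = 221 Z$
$l = 2210$ ($l = 221 \left(1 - -9\right) = 221 \left(1 + 9\right) = 221 \cdot 10 = 2210$)
$\frac{l}{\left(-157\right)^{2} + f} = \frac{2210}{\left(-157\right)^{2} - 10} = \frac{2210}{24649 - 10} = \frac{2210}{24639}$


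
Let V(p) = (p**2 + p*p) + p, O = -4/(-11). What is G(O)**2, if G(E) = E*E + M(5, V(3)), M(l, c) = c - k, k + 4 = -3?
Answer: 11587216/14641 ≈ 791.42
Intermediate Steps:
k = -7 (k = -4 - 3 = -7)
O = 4/11 (O = -4*(-1/11) = 4/11 ≈ 0.36364)
V(p) = p + 2*p**2 (V(p) = (p**2 + p**2) + p = 2*p**2 + p = p + 2*p**2)
M(l, c) = 7 + c (M(l, c) = c - 1*(-7) = c + 7 = 7 + c)
G(E) = 28 + E**2 (G(E) = E*E + (7 + 3*(1 + 2*3)) = E**2 + (7 + 3*(1 + 6)) = E**2 + (7 + 3*7) = E**2 + (7 + 21) = E**2 + 28 = 28 + E**2)
G(O)**2 = (28 + (4/11)**2)**2 = (28 + 16/121)**2 = (3404/121)**2 = 11587216/14641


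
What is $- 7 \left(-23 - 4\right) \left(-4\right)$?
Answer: $-756$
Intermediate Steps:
$- 7 \left(-23 - 4\right) \left(-4\right) = \left(-7\right) \left(-27\right) \left(-4\right) = 189 \left(-4\right) = -756$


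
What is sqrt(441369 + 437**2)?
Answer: 31*sqrt(658) ≈ 795.20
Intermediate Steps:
sqrt(441369 + 437**2) = sqrt(441369 + 190969) = sqrt(632338) = 31*sqrt(658)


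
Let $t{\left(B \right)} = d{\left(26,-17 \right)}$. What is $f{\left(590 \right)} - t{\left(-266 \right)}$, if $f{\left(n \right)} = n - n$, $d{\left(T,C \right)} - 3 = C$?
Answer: $14$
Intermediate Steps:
$d{\left(T,C \right)} = 3 + C$
$t{\left(B \right)} = -14$ ($t{\left(B \right)} = 3 - 17 = -14$)
$f{\left(n \right)} = 0$
$f{\left(590 \right)} - t{\left(-266 \right)} = 0 - -14 = 0 + 14 = 14$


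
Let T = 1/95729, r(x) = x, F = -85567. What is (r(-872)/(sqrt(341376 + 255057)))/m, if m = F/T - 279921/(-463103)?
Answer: 50478227*sqrt(596433)/282812824936121639208 ≈ 1.3784e-10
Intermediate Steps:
T = 1/95729 ≈ 1.0446e-5
m = -3793389365593408/463103 (m = -85567/1/95729 - 279921/(-463103) = -85567*95729 - 279921*(-1/463103) = -8191243343 + 279921/463103 = -3793389365593408/463103 ≈ -8.1912e+9)
(r(-872)/(sqrt(341376 + 255057)))/m = (-872/sqrt(341376 + 255057))/(-3793389365593408/463103) = -872*sqrt(596433)/596433*(-463103/3793389365593408) = 50478227*sqrt(596433)/282812824936121639208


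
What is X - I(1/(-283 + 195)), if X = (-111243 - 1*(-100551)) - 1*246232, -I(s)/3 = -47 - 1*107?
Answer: -257386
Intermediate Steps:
I(s) = 462 (I(s) = -3*(-47 - 1*107) = -3*(-47 - 107) = -3*(-154) = 462)
X = -256924 (X = (-111243 + 100551) - 246232 = -10692 - 246232 = -256924)
X - I(1/(-283 + 195)) = -256924 - 1*462 = -256924 - 462 = -257386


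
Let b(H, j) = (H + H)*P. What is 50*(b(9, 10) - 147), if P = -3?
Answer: -10050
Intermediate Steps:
b(H, j) = -6*H (b(H, j) = (H + H)*(-3) = (2*H)*(-3) = -6*H)
50*(b(9, 10) - 147) = 50*(-6*9 - 147) = 50*(-54 - 147) = 50*(-201) = -10050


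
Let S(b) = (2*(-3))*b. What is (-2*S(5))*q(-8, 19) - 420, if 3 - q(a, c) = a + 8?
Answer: -240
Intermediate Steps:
q(a, c) = -5 - a (q(a, c) = 3 - (a + 8) = 3 - (8 + a) = 3 + (-8 - a) = -5 - a)
S(b) = -6*b
(-2*S(5))*q(-8, 19) - 420 = (-(-12)*5)*(-5 - 1*(-8)) - 420 = (-2*(-30))*(-5 + 8) - 420 = 60*3 - 420 = 180 - 420 = -240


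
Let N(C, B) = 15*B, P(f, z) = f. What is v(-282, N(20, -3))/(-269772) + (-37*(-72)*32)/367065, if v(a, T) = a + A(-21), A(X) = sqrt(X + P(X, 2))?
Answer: 427796959/1833775170 - I*sqrt(42)/269772 ≈ 0.23329 - 2.4023e-5*I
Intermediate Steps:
A(X) = sqrt(2)*sqrt(X) (A(X) = sqrt(X + X) = sqrt(2*X) = sqrt(2)*sqrt(X))
v(a, T) = a + I*sqrt(42) (v(a, T) = a + sqrt(2)*sqrt(-21) = a + sqrt(2)*(I*sqrt(21)) = a + I*sqrt(42))
v(-282, N(20, -3))/(-269772) + (-37*(-72)*32)/367065 = (-282 + I*sqrt(42))/(-269772) + (-37*(-72)*32)/367065 = (-282 + I*sqrt(42))*(-1/269772) + (2664*32)*(1/367065) = (47/44962 - I*sqrt(42)/269772) + 85248*(1/367065) = (47/44962 - I*sqrt(42)/269772) + 9472/40785 = 427796959/1833775170 - I*sqrt(42)/269772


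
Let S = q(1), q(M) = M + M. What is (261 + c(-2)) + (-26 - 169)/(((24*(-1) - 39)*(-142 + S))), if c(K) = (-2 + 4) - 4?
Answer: 152279/588 ≈ 258.98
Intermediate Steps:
c(K) = -2 (c(K) = 2 - 4 = -2)
q(M) = 2*M
S = 2 (S = 2*1 = 2)
(261 + c(-2)) + (-26 - 169)/(((24*(-1) - 39)*(-142 + S))) = (261 - 2) + (-26 - 169)/(((24*(-1) - 39)*(-142 + 2))) = 259 - 195*(-1/(140*(-24 - 39))) = 259 - 195/((-63*(-140))) = 259 - 195/8820 = 259 - 195*1/8820 = 259 - 13/588 = 152279/588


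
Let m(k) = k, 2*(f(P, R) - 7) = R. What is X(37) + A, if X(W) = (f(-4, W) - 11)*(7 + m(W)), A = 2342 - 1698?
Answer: 1282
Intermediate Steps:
A = 644
f(P, R) = 7 + R/2
X(W) = (-4 + W/2)*(7 + W) (X(W) = ((7 + W/2) - 11)*(7 + W) = (-4 + W/2)*(7 + W))
X(37) + A = (-28 + (½)*37² - ½*37) + 644 = (-28 + (½)*1369 - 37/2) + 644 = (-28 + 1369/2 - 37/2) + 644 = 638 + 644 = 1282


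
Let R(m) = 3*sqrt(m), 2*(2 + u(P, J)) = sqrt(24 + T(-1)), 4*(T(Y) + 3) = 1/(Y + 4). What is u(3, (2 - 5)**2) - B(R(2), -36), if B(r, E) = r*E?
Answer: -2 + 108*sqrt(2) + sqrt(759)/12 ≈ 153.03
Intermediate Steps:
T(Y) = -3 + 1/(4*(4 + Y)) (T(Y) = -3 + 1/(4*(Y + 4)) = -3 + 1/(4*(4 + Y)))
u(P, J) = -2 + sqrt(759)/12 (u(P, J) = -2 + sqrt(24 + (-47 - 12*(-1))/(4*(4 - 1)))/2 = -2 + sqrt(24 + (1/4)*(-47 + 12)/3)/2 = -2 + sqrt(24 + (1/4)*(1/3)*(-35))/2 = -2 + sqrt(24 - 35/12)/2 = -2 + sqrt(253/12)/2 = -2 + (sqrt(759)/6)/2 = -2 + sqrt(759)/12)
B(r, E) = E*r
u(3, (2 - 5)**2) - B(R(2), -36) = (-2 + sqrt(759)/12) - (-36)*3*sqrt(2) = (-2 + sqrt(759)/12) - (-108)*sqrt(2) = (-2 + sqrt(759)/12) + 108*sqrt(2) = -2 + 108*sqrt(2) + sqrt(759)/12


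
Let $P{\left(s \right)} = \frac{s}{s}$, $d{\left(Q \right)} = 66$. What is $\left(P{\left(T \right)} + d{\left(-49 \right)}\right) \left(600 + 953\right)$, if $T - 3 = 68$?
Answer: $104051$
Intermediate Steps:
$T = 71$ ($T = 3 + 68 = 71$)
$P{\left(s \right)} = 1$
$\left(P{\left(T \right)} + d{\left(-49 \right)}\right) \left(600 + 953\right) = \left(1 + 66\right) \left(600 + 953\right) = 67 \cdot 1553 = 104051$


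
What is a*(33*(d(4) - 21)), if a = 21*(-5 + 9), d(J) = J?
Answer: -47124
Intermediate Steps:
a = 84 (a = 21*4 = 84)
a*(33*(d(4) - 21)) = 84*(33*(4 - 21)) = 84*(33*(-17)) = 84*(-561) = -47124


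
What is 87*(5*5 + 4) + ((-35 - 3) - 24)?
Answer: 2461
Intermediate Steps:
87*(5*5 + 4) + ((-35 - 3) - 24) = 87*(25 + 4) + (-38 - 24) = 87*29 - 62 = 2523 - 62 = 2461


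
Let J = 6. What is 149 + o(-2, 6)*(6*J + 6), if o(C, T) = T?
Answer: 401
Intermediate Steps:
149 + o(-2, 6)*(6*J + 6) = 149 + 6*(6*6 + 6) = 149 + 6*(36 + 6) = 149 + 6*42 = 149 + 252 = 401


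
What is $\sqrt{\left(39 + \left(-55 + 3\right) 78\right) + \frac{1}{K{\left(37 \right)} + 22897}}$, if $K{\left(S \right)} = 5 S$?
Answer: $\frac{i \sqrt{2140172111226}}{23082} \approx 63.38 i$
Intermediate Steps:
$\sqrt{\left(39 + \left(-55 + 3\right) 78\right) + \frac{1}{K{\left(37 \right)} + 22897}} = \sqrt{\left(39 + \left(-55 + 3\right) 78\right) + \frac{1}{5 \cdot 37 + 22897}} = \sqrt{\left(39 - 4056\right) + \frac{1}{185 + 22897}} = \sqrt{\left(39 - 4056\right) + \frac{1}{23082}} = \sqrt{-4017 + \frac{1}{23082}} = \sqrt{- \frac{92720393}{23082}} = \frac{i \sqrt{2140172111226}}{23082}$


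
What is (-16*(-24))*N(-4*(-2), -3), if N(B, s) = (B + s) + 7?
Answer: 4608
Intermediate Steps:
N(B, s) = 7 + B + s
(-16*(-24))*N(-4*(-2), -3) = (-16*(-24))*(7 - 4*(-2) - 3) = 384*(7 + 8 - 3) = 384*12 = 4608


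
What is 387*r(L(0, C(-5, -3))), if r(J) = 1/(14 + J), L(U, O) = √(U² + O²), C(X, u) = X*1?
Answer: 387/19 ≈ 20.368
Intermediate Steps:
C(X, u) = X
L(U, O) = √(O² + U²)
387*r(L(0, C(-5, -3))) = 387/(14 + √((-5)² + 0²)) = 387/(14 + √(25 + 0)) = 387/(14 + √25) = 387/(14 + 5) = 387/19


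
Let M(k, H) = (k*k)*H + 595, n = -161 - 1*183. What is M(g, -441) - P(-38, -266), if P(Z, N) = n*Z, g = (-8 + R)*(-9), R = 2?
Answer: -1298433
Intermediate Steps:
g = 54 (g = (-8 + 2)*(-9) = -6*(-9) = 54)
n = -344 (n = -161 - 183 = -344)
M(k, H) = 595 + H*k**2 (M(k, H) = k**2*H + 595 = H*k**2 + 595 = 595 + H*k**2)
P(Z, N) = -344*Z
M(g, -441) - P(-38, -266) = (595 - 441*54**2) - (-344)*(-38) = (595 - 441*2916) - 1*13072 = (595 - 1285956) - 13072 = -1285361 - 13072 = -1298433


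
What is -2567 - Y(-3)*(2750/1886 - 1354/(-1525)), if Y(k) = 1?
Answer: -3694912222/1438075 ≈ -2569.3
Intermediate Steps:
-2567 - Y(-3)*(2750/1886 - 1354/(-1525)) = -2567 - (2750/1886 - 1354/(-1525)) = -2567 - (2750*(1/1886) - 1354*(-1/1525)) = -2567 - (1375/943 + 1354/1525) = -2567 - 3373697/1438075 = -3694912222/1438075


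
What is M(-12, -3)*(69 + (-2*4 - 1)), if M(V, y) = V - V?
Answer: 0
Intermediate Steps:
M(V, y) = 0
M(-12, -3)*(69 + (-2*4 - 1)) = 0*(69 + (-2*4 - 1)) = 0*(69 + (-8 - 1)) = 0*(69 - 9) = 0*60 = 0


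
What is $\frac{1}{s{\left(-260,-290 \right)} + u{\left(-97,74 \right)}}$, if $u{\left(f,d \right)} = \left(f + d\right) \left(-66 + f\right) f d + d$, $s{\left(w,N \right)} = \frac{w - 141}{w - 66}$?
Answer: $- \frac{326}{8772740447} \approx -3.7161 \cdot 10^{-8}$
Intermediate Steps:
$s{\left(w,N \right)} = \frac{-141 + w}{-66 + w}$
$u{\left(f,d \right)} = d + d f \left(-66 + f\right) \left(d + f\right)$ ($u{\left(f,d \right)} = \left(d + f\right) \left(-66 + f\right) f d + d = \left(-66 + f\right) \left(d + f\right) f d + d = f \left(-66 + f\right) \left(d + f\right) d + d = d f \left(-66 + f\right) \left(d + f\right) + d = d + d f \left(-66 + f\right) \left(d + f\right)$)
$\frac{1}{s{\left(-260,-290 \right)} + u{\left(-97,74 \right)}} = \frac{1}{\frac{-141 - 260}{-66 - 260} + 74 \left(1 + \left(-97\right)^{3} - 66 \left(-97\right)^{2} + 74 \left(-97\right)^{2} - 4884 \left(-97\right)\right)} = \frac{1}{\frac{1}{-326} \left(-401\right) + 74 \left(1 - 912673 - 620994 + 74 \cdot 9409 + 473748\right)} = \frac{1}{\left(- \frac{1}{326}\right) \left(-401\right) + 74 \left(1 - 912673 - 620994 + 696266 + 473748\right)} = \frac{1}{\frac{401}{326} + 74 \left(-363652\right)} = \frac{1}{\frac{401}{326} - 26910248} = \frac{1}{- \frac{8772740447}{326}} = - \frac{326}{8772740447}$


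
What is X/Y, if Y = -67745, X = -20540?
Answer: 4108/13549 ≈ 0.30320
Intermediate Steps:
X/Y = -20540/(-67745) = -20540*(-1/67745) = 4108/13549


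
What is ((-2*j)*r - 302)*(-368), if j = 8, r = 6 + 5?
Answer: 175904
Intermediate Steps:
r = 11
((-2*j)*r - 302)*(-368) = (-2*8*11 - 302)*(-368) = (-16*11 - 302)*(-368) = (-176 - 302)*(-368) = -478*(-368) = 175904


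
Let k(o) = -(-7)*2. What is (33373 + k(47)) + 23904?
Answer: 57291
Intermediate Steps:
k(o) = 14 (k(o) = -1*(-14) = 14)
(33373 + k(47)) + 23904 = (33373 + 14) + 23904 = 33387 + 23904 = 57291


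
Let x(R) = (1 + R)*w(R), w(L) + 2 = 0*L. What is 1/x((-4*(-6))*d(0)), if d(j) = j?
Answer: -1/2 ≈ -0.50000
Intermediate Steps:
w(L) = -2 (w(L) = -2 + 0*L = -2 + 0 = -2)
x(R) = -2 - 2*R (x(R) = (1 + R)*(-2) = -2 - 2*R)
1/x((-4*(-6))*d(0)) = 1/(-2 - 2*(-4*(-6))*0) = 1/(-2 - 48*0) = 1/(-2 - 2*0) = 1/(-2 + 0) = 1/(-2) = -1/2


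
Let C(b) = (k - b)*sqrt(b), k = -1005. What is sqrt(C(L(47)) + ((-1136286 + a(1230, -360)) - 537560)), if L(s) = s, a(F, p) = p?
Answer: sqrt(-1674206 - 1052*sqrt(47)) ≈ 1296.7*I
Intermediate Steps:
C(b) = sqrt(b)*(-1005 - b) (C(b) = (-1005 - b)*sqrt(b) = sqrt(b)*(-1005 - b))
sqrt(C(L(47)) + ((-1136286 + a(1230, -360)) - 537560)) = sqrt(sqrt(47)*(-1005 - 1*47) + ((-1136286 - 360) - 537560)) = sqrt(sqrt(47)*(-1005 - 47) + (-1136646 - 537560)) = sqrt(sqrt(47)*(-1052) - 1674206) = sqrt(-1052*sqrt(47) - 1674206) = sqrt(-1674206 - 1052*sqrt(47))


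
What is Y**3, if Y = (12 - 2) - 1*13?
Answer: -27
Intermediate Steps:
Y = -3 (Y = 10 - 13 = -3)
Y**3 = (-3)**3 = -27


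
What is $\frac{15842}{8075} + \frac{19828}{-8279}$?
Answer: $- \frac{1703246}{3932525} \approx -0.43312$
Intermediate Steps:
$\frac{15842}{8075} + \frac{19828}{-8279} = 15842 \cdot \frac{1}{8075} + 19828 \left(- \frac{1}{8279}\right) = \frac{15842}{8075} - \frac{19828}{8279} = - \frac{1703246}{3932525}$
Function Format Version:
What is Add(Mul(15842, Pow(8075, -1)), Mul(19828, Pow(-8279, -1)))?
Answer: Rational(-1703246, 3932525) ≈ -0.43312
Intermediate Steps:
Add(Mul(15842, Pow(8075, -1)), Mul(19828, Pow(-8279, -1))) = Add(Mul(15842, Rational(1, 8075)), Mul(19828, Rational(-1, 8279))) = Add(Rational(15842, 8075), Rational(-19828, 8279)) = Rational(-1703246, 3932525)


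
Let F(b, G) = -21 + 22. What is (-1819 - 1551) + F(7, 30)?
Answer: -3369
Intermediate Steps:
F(b, G) = 1
(-1819 - 1551) + F(7, 30) = (-1819 - 1551) + 1 = -3370 + 1 = -3369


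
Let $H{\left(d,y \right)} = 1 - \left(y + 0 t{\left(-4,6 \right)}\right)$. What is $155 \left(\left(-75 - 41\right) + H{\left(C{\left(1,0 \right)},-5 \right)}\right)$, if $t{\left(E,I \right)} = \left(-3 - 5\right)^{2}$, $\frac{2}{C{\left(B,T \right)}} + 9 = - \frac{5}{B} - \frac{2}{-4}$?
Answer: $-17050$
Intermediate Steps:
$C{\left(B,T \right)} = \frac{2}{- \frac{17}{2} - \frac{5}{B}}$ ($C{\left(B,T \right)} = \frac{2}{-9 - \left(- \frac{1}{2} + \frac{5}{B}\right)} = \frac{2}{-9 + \left(- \frac{5}{B} + \frac{1}{2}\right)} = \frac{2}{-9 + \left(\frac{1}{2} - \frac{5}{B}\right)} = \frac{2}{- \frac{17}{2} - \frac{5}{B}}$)
$t{\left(E,I \right)} = 64$ ($t{\left(E,I \right)} = \left(-8\right)^{2} = 64$)
$H{\left(d,y \right)} = 1 - y$ ($H{\left(d,y \right)} = 1 - \left(y + 0 \cdot 64\right) = 1 - \left(y + 0\right) = 1 - y$)
$155 \left(\left(-75 - 41\right) + H{\left(C{\left(1,0 \right)},-5 \right)}\right) = 155 \left(\left(-75 - 41\right) + \left(1 - -5\right)\right) = 155 \left(\left(-75 - 41\right) + \left(1 + 5\right)\right) = 155 \left(-116 + 6\right) = 155 \left(-110\right) = -17050$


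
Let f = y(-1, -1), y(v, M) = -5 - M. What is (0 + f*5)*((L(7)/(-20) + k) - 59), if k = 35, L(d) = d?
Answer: 487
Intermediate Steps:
f = -4 (f = -5 - 1*(-1) = -5 + 1 = -4)
(0 + f*5)*((L(7)/(-20) + k) - 59) = (0 - 4*5)*((7/(-20) + 35) - 59) = (0 - 20)*((7*(-1/20) + 35) - 59) = -20*((-7/20 + 35) - 59) = -20*(693/20 - 59) = -20*(-487/20) = 487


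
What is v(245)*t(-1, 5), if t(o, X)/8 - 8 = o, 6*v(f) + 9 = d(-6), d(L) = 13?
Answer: 112/3 ≈ 37.333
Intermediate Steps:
v(f) = ⅔ (v(f) = -3/2 + (⅙)*13 = -3/2 + 13/6 = ⅔)
t(o, X) = 64 + 8*o
v(245)*t(-1, 5) = 2*(64 + 8*(-1))/3 = 2*(64 - 8)/3 = (⅔)*56 = 112/3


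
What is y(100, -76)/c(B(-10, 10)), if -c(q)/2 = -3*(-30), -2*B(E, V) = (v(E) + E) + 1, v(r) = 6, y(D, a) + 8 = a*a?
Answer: -1442/45 ≈ -32.044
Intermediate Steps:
y(D, a) = -8 + a² (y(D, a) = -8 + a*a = -8 + a²)
B(E, V) = -7/2 - E/2 (B(E, V) = -((6 + E) + 1)/2 = -(7 + E)/2 = -7/2 - E/2)
c(q) = -180 (c(q) = -(-6)*(-30) = -2*90 = -180)
y(100, -76)/c(B(-10, 10)) = (-8 + (-76)²)/(-180) = (-8 + 5776)*(-1/180) = 5768*(-1/180) = -1442/45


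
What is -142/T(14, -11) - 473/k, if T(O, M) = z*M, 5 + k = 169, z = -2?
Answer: -16847/1804 ≈ -9.3387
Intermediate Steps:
k = 164 (k = -5 + 169 = 164)
T(O, M) = -2*M
-142/T(14, -11) - 473/k = -142/((-2*(-11))) - 473/164 = -142/22 - 473*1/164 = -142*1/22 - 473/164 = -71/11 - 473/164 = -16847/1804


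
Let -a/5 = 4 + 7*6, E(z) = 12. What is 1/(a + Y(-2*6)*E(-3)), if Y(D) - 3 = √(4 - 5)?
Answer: -97/18890 - 3*I/9445 ≈ -0.005135 - 0.00031763*I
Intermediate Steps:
a = -230 (a = -5*(4 + 7*6) = -5*(4 + 42) = -5*46 = -230)
Y(D) = 3 + I (Y(D) = 3 + √(4 - 5) = 3 + √(-1) = 3 + I)
1/(a + Y(-2*6)*E(-3)) = 1/(-230 + (3 + I)*12) = 1/(-230 + (36 + 12*I)) = 1/(-194 + 12*I) = (-194 - 12*I)/37780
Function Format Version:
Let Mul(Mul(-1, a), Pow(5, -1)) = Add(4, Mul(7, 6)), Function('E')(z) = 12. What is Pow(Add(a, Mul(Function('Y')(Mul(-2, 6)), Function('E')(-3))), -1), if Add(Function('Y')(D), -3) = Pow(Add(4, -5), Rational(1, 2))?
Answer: Add(Rational(-97, 18890), Mul(Rational(-3, 9445), I)) ≈ Add(-0.0051350, Mul(-0.00031763, I))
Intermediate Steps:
a = -230 (a = Mul(-5, Add(4, Mul(7, 6))) = Mul(-5, Add(4, 42)) = Mul(-5, 46) = -230)
Function('Y')(D) = Add(3, I) (Function('Y')(D) = Add(3, Pow(Add(4, -5), Rational(1, 2))) = Add(3, Pow(-1, Rational(1, 2))) = Add(3, I))
Pow(Add(a, Mul(Function('Y')(Mul(-2, 6)), Function('E')(-3))), -1) = Pow(Add(-230, Mul(Add(3, I), 12)), -1) = Pow(Add(-230, Add(36, Mul(12, I))), -1) = Pow(Add(-194, Mul(12, I)), -1) = Mul(Rational(1, 37780), Add(-194, Mul(-12, I)))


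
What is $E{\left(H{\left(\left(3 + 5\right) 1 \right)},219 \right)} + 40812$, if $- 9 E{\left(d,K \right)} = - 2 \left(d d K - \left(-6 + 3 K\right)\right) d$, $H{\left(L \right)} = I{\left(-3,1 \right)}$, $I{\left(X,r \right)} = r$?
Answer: $40716$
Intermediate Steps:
$H{\left(L \right)} = 1$
$E{\left(d,K \right)} = - \frac{d \left(-12 + 6 K - 2 K d^{2}\right)}{9}$ ($E{\left(d,K \right)} = - \frac{- 2 \left(d d K - \left(-6 + 3 K\right)\right) d}{9} = - \frac{- 2 \left(d^{2} K - \left(-6 + 3 K\right)\right) d}{9} = - \frac{- 2 \left(K d^{2} - \left(-6 + 3 K\right)\right) d}{9} = - \frac{- 2 \left(6 - 3 K + K d^{2}\right) d}{9} = - \frac{\left(-12 + 6 K - 2 K d^{2}\right) d}{9} = - \frac{d \left(-12 + 6 K - 2 K d^{2}\right)}{9}$)
$E{\left(H{\left(\left(3 + 5\right) 1 \right)},219 \right)} + 40812 = \frac{2}{9} \cdot 1 \left(6 - 657 + 219 \cdot 1^{2}\right) + 40812 = \frac{2}{9} \cdot 1 \left(6 - 657 + 219 \cdot 1\right) + 40812 = \frac{2}{9} \cdot 1 \left(6 - 657 + 219\right) + 40812 = \frac{2}{9} \cdot 1 \left(-432\right) + 40812 = -96 + 40812 = 40716$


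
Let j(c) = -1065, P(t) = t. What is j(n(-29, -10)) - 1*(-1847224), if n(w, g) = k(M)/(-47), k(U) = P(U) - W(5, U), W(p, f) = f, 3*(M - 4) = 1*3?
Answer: 1846159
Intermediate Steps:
M = 5 (M = 4 + (1*3)/3 = 4 + (⅓)*3 = 4 + 1 = 5)
k(U) = 0 (k(U) = U - U = 0)
n(w, g) = 0 (n(w, g) = 0/(-47) = 0*(-1/47) = 0)
j(n(-29, -10)) - 1*(-1847224) = -1065 - 1*(-1847224) = -1065 + 1847224 = 1846159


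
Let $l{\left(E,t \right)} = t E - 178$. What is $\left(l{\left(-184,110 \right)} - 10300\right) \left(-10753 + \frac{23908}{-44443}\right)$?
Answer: $\frac{14680730801666}{44443} \approx 3.3033 \cdot 10^{8}$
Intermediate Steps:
$l{\left(E,t \right)} = -178 + E t$ ($l{\left(E,t \right)} = E t - 178 = -178 + E t$)
$\left(l{\left(-184,110 \right)} - 10300\right) \left(-10753 + \frac{23908}{-44443}\right) = \left(\left(-178 - 20240\right) - 10300\right) \left(-10753 + \frac{23908}{-44443}\right) = \left(\left(-178 - 20240\right) - 10300\right) \left(-10753 + 23908 \left(- \frac{1}{44443}\right)\right) = \left(-20418 - 10300\right) \left(-10753 - \frac{23908}{44443}\right) = \left(-30718\right) \left(- \frac{477919487}{44443}\right) = \frac{14680730801666}{44443}$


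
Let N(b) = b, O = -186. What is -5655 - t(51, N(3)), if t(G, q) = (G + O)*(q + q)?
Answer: -4845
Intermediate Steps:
t(G, q) = 2*q*(-186 + G) (t(G, q) = (G - 186)*(q + q) = (-186 + G)*(2*q) = 2*q*(-186 + G))
-5655 - t(51, N(3)) = -5655 - 2*3*(-186 + 51) = -5655 - 2*3*(-135) = -5655 - 1*(-810) = -5655 + 810 = -4845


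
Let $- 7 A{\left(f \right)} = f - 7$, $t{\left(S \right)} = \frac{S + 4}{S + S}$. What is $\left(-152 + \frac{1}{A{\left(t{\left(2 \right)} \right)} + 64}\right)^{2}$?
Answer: $\frac{19002622500}{822649} \approx 23099.0$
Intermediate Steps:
$t{\left(S \right)} = \frac{4 + S}{2 S}$
$A{\left(f \right)} = 1 - \frac{f}{7}$ ($A{\left(f \right)} = - \frac{f - 7}{7} = - \frac{-7 + f}{7} = 1 - \frac{f}{7}$)
$\left(-152 + \frac{1}{A{\left(t{\left(2 \right)} \right)} + 64}\right)^{2} = \left(-152 + \frac{1}{\left(1 - \frac{\frac{1}{2} \cdot \frac{1}{2} \left(4 + 2\right)}{7}\right) + 64}\right)^{2} = \left(-152 + \frac{1}{\left(1 - \frac{\frac{1}{2} \cdot \frac{1}{2} \cdot 6}{7}\right) + 64}\right)^{2} = \left(-152 + \frac{1}{\left(1 - \frac{3}{14}\right) + 64}\right)^{2} = \left(-152 + \frac{1}{\frac{11}{14} + 64}\right)^{2} = \left(-152 + \frac{1}{\frac{907}{14}}\right)^{2} = \left(-152 + \frac{14}{907}\right)^{2} = \left(- \frac{137850}{907}\right)^{2} = \frac{19002622500}{822649}$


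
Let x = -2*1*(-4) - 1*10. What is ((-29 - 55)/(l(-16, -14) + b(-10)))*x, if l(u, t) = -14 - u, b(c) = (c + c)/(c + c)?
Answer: 56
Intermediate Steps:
b(c) = 1 (b(c) = (2*c)/((2*c)) = (2*c)*(1/(2*c)) = 1)
x = -2 (x = -2*(-4) - 10 = 8 - 10 = -2)
((-29 - 55)/(l(-16, -14) + b(-10)))*x = ((-29 - 55)/((-14 - 1*(-16)) + 1))*(-2) = -84/((-14 + 16) + 1)*(-2) = -84/(2 + 1)*(-2) = -84/3*(-2) = -84*⅓*(-2) = -28*(-2) = 56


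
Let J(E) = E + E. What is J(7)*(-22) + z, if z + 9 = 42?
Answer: -275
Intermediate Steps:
z = 33 (z = -9 + 42 = 33)
J(E) = 2*E
J(7)*(-22) + z = (2*7)*(-22) + 33 = 14*(-22) + 33 = -308 + 33 = -275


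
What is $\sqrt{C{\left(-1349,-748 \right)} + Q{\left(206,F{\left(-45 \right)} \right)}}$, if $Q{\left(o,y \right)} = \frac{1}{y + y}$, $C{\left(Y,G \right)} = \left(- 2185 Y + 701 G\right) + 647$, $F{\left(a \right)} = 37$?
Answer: $\frac{\sqrt{13273079338}}{74} \approx 1556.9$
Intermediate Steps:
$C{\left(Y,G \right)} = 647 - 2185 Y + 701 G$
$Q{\left(o,y \right)} = \frac{1}{2 y}$
$\sqrt{C{\left(-1349,-748 \right)} + Q{\left(206,F{\left(-45 \right)} \right)}} = \sqrt{\left(647 - -2947565 + 701 \left(-748\right)\right) + \frac{1}{2 \cdot 37}} = \sqrt{\left(647 + 2947565 - 524348\right) + \frac{1}{2} \cdot \frac{1}{37}} = \sqrt{2423864 + \frac{1}{74}} = \sqrt{\frac{179365937}{74}} = \frac{\sqrt{13273079338}}{74}$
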